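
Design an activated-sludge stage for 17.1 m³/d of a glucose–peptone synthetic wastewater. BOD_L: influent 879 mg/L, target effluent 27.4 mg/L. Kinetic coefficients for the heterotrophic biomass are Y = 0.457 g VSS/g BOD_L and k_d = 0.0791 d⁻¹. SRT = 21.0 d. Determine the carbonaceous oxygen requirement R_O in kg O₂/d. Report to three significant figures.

Correct the yield for decay: Y_obs = Y/(1 + k_d θ_c) = 0.457 / (1 + 0.0791 × 21.0) = 0.457 / 2.661 = 0.1717.
Q·(S₀ − S) = 17.1 × (879 − 27.4) × 10⁻³ = 14.56 kg/d removed.
P_X = Y_obs·Q·(S₀ − S) = 0.1717 × 14.56 = 2.501 kg VSS/d.
Carbonaceous O₂ demand = substrate oxidised − cell-mass equivalent = 14.56 − 1.42 × 2.501 = 11.01 kg O₂/d.

R_O ≈ 11.0 kg O₂/d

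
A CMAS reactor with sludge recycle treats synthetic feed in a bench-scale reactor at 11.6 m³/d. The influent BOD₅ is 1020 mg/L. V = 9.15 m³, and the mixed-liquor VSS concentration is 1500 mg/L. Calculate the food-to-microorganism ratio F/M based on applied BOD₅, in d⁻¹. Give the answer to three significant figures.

F/M = applied load / biomass = Q·S₀/(V·X) = 11.6 × 1020 / (9.150 × 1500) = 0.8621 d⁻¹.

F/M ≈ 0.862 d⁻¹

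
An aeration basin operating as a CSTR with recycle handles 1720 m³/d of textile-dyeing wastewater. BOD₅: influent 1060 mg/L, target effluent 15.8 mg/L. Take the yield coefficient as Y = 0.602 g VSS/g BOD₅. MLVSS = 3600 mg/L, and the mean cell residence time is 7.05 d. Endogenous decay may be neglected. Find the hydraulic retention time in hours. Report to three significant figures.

τ ≈ 29.5 h

V·X = Y·Q·ΔS·θ_c gives V = 0.602 × 1720 × (1060 − 15.8) × 7.05 / 3600 = 2117 m³.
τ = V/Q = 2117/1720 = 1.231 d, or 29.54 h.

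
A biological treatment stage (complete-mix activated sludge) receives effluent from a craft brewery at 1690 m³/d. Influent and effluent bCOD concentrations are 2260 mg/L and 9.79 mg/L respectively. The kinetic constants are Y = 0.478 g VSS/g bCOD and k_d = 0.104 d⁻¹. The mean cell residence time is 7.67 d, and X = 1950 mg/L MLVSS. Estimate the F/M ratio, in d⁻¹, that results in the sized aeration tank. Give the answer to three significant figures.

F/M ≈ 0.492 d⁻¹

From the SRT design equation V = Y Q (S₀−S) θ_c / [X (1 + k_d θ_c)] = 0.478 × 1690 × (2260 − 9.79) × 7.67 / [1950 × (1 + 0.104 × 7.67)] = 1.39×10^7 / 3505 = 3977 m³.
Food-to-microorganism ratio F/M = Q S₀ / (V X) = 1690 × 2260 / (3977 × 1950) = 0.4925 d⁻¹.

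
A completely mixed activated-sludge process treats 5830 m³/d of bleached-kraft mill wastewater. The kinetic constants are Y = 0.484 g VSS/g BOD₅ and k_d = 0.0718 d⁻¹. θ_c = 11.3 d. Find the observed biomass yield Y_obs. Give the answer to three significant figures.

Y_obs ≈ 0.267 g VSS/g BOD₅

Observed yield with endogenous decay: Y_obs = Y / (1 + k_d·θ_c) = 0.484 / (1 + 0.0718 × 11.3) = 0.484 / 1.811 = 0.2672 g VSS/g BOD₅.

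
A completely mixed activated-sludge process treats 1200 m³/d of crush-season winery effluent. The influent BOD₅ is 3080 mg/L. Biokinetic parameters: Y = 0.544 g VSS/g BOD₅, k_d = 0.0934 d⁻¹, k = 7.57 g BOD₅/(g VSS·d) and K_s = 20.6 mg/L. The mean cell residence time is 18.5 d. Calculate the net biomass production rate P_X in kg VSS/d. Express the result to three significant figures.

P_X ≈ 737 kg VSS/d

For a completely mixed reactor with recycle the Lawrence–McCarty relation gives S = K_s·(1 + k_d·θ_c) / [θ_c·(Y·k − k_d) − 1] = 20.6 × (1 + 0.0934 × 18.5) / [18.5 × (0.544 × 7.57 − 0.0934) − 1] = 56.19 / 73.46 = 0.7650 mg/L.
Correct the yield for decay: Y_obs = Y/(1 + k_d θ_c) = 0.544 / (1 + 0.0934 × 18.5) = 0.544 / 2.728 = 0.1994.
Substrate removed = Q·(S₀ − S) = 1200 m³/d × (3080 − 0.765) g/m³ = 3.7×10^6 g/d = 3695 kg/d.
Biomass produced: P_X = Y_obs·Q·ΔS = 0.1994 × 3695 ≈ 736.9 kg VSS/d.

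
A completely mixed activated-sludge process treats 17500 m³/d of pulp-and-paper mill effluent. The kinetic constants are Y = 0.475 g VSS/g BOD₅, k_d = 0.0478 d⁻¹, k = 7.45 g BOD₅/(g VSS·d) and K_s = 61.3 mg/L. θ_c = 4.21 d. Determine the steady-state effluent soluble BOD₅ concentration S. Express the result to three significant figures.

S ≈ 5.38 mg/L

Effluent substrate depends only on kinetics and SRT: S = K_s(1 + k_d θ_c) / [θ_c(Yk − k_d) − 1] = 61.3 × (1 + 0.0478 × 4.21) / [4.21 × (0.475 × 7.45 − 0.0478) − 1] = 73.64 / 13.70 = 5.376 mg/L.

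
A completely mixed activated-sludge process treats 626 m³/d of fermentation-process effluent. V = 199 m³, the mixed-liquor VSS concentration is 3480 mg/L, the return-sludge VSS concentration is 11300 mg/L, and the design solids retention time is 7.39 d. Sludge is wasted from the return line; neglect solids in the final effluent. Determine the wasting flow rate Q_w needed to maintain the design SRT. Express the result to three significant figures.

θ_c = V·X/(Q_w·X_r) when wasting from the recycle, so Q_w = V·X/(θ_c·X_r) = 199.0 × 3480 / (7.39 × 11300) = 8.293 m³/d.

Q_w ≈ 8.29 m³/d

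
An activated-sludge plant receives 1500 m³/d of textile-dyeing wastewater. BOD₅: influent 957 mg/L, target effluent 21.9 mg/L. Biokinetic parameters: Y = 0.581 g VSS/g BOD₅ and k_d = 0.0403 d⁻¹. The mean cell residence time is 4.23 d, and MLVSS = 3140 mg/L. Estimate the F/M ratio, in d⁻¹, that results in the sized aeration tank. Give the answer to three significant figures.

F/M ≈ 0.487 d⁻¹

From the SRT design equation V = Y Q (S₀−S) θ_c / [X (1 + k_d θ_c)] = 0.581 × 1500 × (957 − 21.9) × 4.23 / [3140 × (1 + 0.0403 × 4.23)] = 3.45×10^6 / 3675 = 937.9 m³.
Food-to-microorganism ratio F/M = Q S₀ / (V X) = 1500 × 957 / (937.9 × 3140) = 0.4874 d⁻¹.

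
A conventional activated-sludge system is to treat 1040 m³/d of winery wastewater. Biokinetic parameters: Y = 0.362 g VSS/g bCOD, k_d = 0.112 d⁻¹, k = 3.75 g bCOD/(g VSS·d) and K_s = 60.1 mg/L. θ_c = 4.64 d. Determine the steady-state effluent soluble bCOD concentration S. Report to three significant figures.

From the Monod/SRT balance for a CMAS, S = K_s·(1+k_d θ_c)/[θ_c·(Y k − k_d) − 1] = 60.1 × (1 + 0.112 × 4.64) / [4.64 × (0.362 × 3.75 − 0.112) − 1] = 91.33 / 4.779 = 19.11 mg/L.

S ≈ 19.1 mg/L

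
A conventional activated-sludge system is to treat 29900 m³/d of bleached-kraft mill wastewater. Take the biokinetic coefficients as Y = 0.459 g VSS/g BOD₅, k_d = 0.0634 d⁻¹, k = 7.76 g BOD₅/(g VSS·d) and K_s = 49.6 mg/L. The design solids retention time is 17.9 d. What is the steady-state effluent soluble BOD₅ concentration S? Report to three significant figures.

S ≈ 1.72 mg/L

Effluent substrate depends only on kinetics and SRT: S = K_s(1 + k_d θ_c) / [θ_c(Yk − k_d) − 1] = 49.6 × (1 + 0.0634 × 17.9) / [17.9 × (0.459 × 7.76 − 0.0634) − 1] = 105.9 / 61.62 = 1.718 mg/L.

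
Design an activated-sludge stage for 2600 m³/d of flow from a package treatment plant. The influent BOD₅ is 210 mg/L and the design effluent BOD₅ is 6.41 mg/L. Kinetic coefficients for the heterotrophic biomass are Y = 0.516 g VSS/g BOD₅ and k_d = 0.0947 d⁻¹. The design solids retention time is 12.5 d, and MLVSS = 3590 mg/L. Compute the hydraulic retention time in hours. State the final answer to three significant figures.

From the SRT design equation V = Y Q (S₀−S) θ_c / [X (1 + k_d θ_c)] = 0.516 × 2600 × (210 − 6.41) × 12.5 / [3590 × (1 + 0.0947 × 12.5)] = 3.41×10^6 / 7840 = 435.5 m³.
Hydraulic retention time τ = V/Q = 435.5 / 2600 = 0.1675 d = 4.020 h.

τ ≈ 4.02 h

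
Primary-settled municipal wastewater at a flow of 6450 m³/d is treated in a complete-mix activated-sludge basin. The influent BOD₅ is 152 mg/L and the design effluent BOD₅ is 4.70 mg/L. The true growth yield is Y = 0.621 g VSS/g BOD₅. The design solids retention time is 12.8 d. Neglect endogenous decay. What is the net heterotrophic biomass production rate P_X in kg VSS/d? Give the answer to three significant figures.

With endogenous decay neglected, the observed yield equals the true yield: Y_obs = Y = 0.621 g VSS/g BOD₅.
Q·(S₀ − S) = 6450 × (152 − 4.70) × 10⁻³ = 950.1 kg/d removed.
P_X = Y_obs · Q(S₀ − S) = 0.6210 × 950.1 = 590.0 kg VSS/d.

P_X ≈ 590 kg VSS/d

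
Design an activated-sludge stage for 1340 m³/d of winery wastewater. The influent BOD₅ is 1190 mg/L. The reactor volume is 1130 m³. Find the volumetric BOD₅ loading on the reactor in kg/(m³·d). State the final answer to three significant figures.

Volumetric loading L_v = Q·S₀ / V = 1340 × 1190 g/m³ / 1130 m³ = 1411 g/(m³·d) = 1.411 kg BOD₅/(m³·d).

L_v ≈ 1.41 kg BOD₅/(m³·d)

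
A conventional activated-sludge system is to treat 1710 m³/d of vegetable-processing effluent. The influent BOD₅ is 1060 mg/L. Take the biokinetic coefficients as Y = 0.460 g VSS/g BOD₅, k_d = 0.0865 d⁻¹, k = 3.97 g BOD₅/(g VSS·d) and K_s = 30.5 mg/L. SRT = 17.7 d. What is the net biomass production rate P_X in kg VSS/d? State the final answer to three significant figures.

P_X ≈ 329 kg VSS/d

Effluent substrate depends only on kinetics and SRT: S = K_s(1 + k_d θ_c) / [θ_c(Yk − k_d) − 1] = 30.5 × (1 + 0.0865 × 17.7) / [17.7 × (0.460 × 3.97 − 0.0865) − 1] = 77.20 / 29.79 = 2.591 mg/L.
Correct the yield for decay: Y_obs = Y/(1 + k_d θ_c) = 0.460 / (1 + 0.0865 × 17.7) = 0.460 / 2.531 = 0.1817.
Q·(S₀ − S) = 1710 × (1060 − 2.59) × 10⁻³ = 1808 kg/d removed.
So the net sludge growth is P_X = 0.1817 × 1808 = 328.6 kg VSS/d.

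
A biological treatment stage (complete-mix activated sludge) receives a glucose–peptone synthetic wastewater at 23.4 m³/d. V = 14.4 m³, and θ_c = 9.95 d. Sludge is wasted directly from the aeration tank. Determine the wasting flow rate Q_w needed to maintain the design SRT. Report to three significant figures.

Q_w ≈ 1.45 m³/d

With mixed-liquor wasting, θ_c = V/Q_w, so Q_w = V/θ_c = 14.40/9.95 = 1.447 m³/d.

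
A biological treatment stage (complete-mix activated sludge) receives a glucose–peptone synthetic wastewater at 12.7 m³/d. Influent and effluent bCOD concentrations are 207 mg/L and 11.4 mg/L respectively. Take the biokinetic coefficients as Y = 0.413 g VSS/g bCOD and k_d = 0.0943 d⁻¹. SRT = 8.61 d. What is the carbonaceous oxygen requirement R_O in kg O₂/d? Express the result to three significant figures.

Observed yield with endogenous decay: Y_obs = Y / (1 + k_d·θ_c) = 0.413 / (1 + 0.0943 × 8.61) = 0.413 / 1.812 = 0.2279 g VSS/g bCOD.
ΔS = 207 − 11.4 = 195.6 mg/L, so the substrate removal rate is 12.7 × 195.6/1000 = 2.484 kg bCOD/d.
Net sludge production P_X = 0.2279 × 2.484 = 0.5662 kg VSS/d.
R_O = Q·(S₀ − S) − 1.42·P_X = 2.484 − 1.42 × 0.5662 = 1.680 kg O₂/d.

R_O ≈ 1.68 kg O₂/d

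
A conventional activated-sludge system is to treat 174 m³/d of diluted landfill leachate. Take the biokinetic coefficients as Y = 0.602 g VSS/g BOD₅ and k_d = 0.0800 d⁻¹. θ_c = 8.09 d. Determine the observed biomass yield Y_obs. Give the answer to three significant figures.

Observed yield with endogenous decay: Y_obs = Y / (1 + k_d·θ_c) = 0.602 / (1 + 0.0800 × 8.09) = 0.602 / 1.647 = 0.3655 g VSS/g BOD₅.

Y_obs ≈ 0.365 g VSS/g BOD₅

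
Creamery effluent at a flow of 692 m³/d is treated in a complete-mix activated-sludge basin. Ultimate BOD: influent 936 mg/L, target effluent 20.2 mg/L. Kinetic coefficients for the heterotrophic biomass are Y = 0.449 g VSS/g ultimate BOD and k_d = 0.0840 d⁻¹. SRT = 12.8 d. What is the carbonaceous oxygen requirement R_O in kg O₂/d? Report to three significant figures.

R_O ≈ 439 kg O₂/d

Observed yield with endogenous decay: Y_obs = Y / (1 + k_d·θ_c) = 0.449 / (1 + 0.0840 × 12.8) = 0.449 / 2.075 = 0.2164 g VSS/g ultimate BOD.
Q·(S₀ − S) = 692 × (936 − 20.2) × 10⁻³ = 633.7 kg/d removed.
P_X = Y_obs·Q·(S₀ − S) = 0.2164 × 633.7 = 137.1 kg VSS/d.
R_O = Q·ΔS − 1.42 P_X = 633.7 − 194.7 = 439.0 kg O₂/d.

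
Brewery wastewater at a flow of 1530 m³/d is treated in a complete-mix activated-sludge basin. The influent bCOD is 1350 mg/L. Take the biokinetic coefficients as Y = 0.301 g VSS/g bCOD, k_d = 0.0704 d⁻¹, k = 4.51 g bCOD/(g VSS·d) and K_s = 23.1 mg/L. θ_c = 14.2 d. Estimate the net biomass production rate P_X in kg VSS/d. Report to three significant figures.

P_X ≈ 310 kg VSS/d

For a completely mixed reactor with recycle the Lawrence–McCarty relation gives S = K_s·(1 + k_d·θ_c) / [θ_c·(Y·k − k_d) − 1] = 23.1 × (1 + 0.0704 × 14.2) / [14.2 × (0.301 × 4.51 − 0.0704) − 1] = 46.19 / 17.28 = 2.674 mg/L.
Observed yield with endogenous decay: Y_obs = Y / (1 + k_d·θ_c) = 0.301 / (1 + 0.0704 × 14.2) = 0.301 / 2.000 = 0.1505 g VSS/g bCOD.
Q·(S₀ − S) = 1530 × (1350 − 2.67) × 10⁻³ = 2061 kg/d removed.
So the net sludge growth is P_X = 0.1505 × 2061 = 310.3 kg VSS/d.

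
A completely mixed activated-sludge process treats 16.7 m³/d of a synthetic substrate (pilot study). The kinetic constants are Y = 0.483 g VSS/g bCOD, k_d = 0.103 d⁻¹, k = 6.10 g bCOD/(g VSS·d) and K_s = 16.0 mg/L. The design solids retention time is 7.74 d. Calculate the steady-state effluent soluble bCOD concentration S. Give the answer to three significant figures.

Effluent substrate depends only on kinetics and SRT: S = K_s(1 + k_d θ_c) / [θ_c(Yk − k_d) − 1] = 16.0 × (1 + 0.103 × 7.74) / [7.74 × (0.483 × 6.10 − 0.103) − 1] = 28.76 / 21.01 = 1.369 mg/L.

S ≈ 1.37 mg/L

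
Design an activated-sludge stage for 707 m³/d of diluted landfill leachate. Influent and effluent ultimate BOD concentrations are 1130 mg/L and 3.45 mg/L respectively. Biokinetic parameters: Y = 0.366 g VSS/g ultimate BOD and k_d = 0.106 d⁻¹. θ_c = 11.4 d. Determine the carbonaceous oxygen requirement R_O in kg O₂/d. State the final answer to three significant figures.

R_O ≈ 609 kg O₂/d

Correct the yield for decay: Y_obs = Y/(1 + k_d θ_c) = 0.366 / (1 + 0.106 × 11.4) = 0.366 / 2.208 = 0.1657.
Q·(S₀ − S) = 707 × (1130 − 3.45) × 10⁻³ = 796.5 kg/d removed.
P_X = Y_obs·Q·(S₀ − S) = 0.1657 × 796.5 = 132.0 kg VSS/d.
R_O = Q·(S₀ − S) − 1.42·P_X = 796.5 − 1.42 × 132.0 = 609.0 kg O₂/d.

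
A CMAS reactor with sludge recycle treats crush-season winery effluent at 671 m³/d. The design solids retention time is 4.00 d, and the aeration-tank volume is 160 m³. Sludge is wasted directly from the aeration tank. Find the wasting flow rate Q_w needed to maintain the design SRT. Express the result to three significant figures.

Q_w ≈ 40.0 m³/d

For wasting at MLVSS concentration, Q_w = V/θ_c = 160.0/4.00 = 40.00 m³/d.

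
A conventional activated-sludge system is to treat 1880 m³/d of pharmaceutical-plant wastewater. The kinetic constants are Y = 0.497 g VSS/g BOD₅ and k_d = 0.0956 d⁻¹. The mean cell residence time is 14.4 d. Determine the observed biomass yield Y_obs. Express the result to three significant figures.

Y_obs ≈ 0.209 g VSS/g BOD₅

Observed yield with endogenous decay: Y_obs = Y / (1 + k_d·θ_c) = 0.497 / (1 + 0.0956 × 14.4) = 0.497 / 2.377 = 0.2091 g VSS/g BOD₅.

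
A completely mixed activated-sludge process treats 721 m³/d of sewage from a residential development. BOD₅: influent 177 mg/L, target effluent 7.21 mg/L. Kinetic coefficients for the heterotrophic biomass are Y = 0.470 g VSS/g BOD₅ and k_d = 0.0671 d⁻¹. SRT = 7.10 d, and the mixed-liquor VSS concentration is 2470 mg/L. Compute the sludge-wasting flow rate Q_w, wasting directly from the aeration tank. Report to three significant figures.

From the SRT design equation V = Y Q (S₀−S) θ_c / [X (1 + k_d θ_c)] = 0.470 × 721 × (177 − 7.21) × 7.10 / [2470 × (1 + 0.0671 × 7.10)] = 4.09×10^5 / 3647 = 112.0 m³.
For wasting at MLVSS concentration, Q_w = V/θ_c = 112.0/7.10 = 15.78 m³/d.

Q_w ≈ 15.8 m³/d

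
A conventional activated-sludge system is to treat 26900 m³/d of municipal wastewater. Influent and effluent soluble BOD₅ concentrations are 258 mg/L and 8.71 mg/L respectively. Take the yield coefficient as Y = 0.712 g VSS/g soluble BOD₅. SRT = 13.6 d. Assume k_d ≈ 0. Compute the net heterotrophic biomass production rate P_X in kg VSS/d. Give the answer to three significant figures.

No decay correction is needed, so Y_obs = Y = 0.712.
ΔS = 258 − 8.71 = 249.3 mg/L, so the substrate removal rate is 26900 × 249.3/1000 = 6706 kg soluble BOD₅/d.
Biomass produced: P_X = Y_obs·Q·ΔS = 0.7120 × 6706 ≈ 4775 kg VSS/d.

P_X ≈ 4770 kg VSS/d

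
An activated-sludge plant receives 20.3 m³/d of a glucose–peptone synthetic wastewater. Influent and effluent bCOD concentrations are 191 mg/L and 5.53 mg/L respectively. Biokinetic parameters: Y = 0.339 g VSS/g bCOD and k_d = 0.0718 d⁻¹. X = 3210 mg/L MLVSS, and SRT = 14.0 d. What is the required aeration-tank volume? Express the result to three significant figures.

Steady-state biomass mass balance: V·X·(1 + k_d·θ_c) = Y·Q·(S₀ − S)·θ_c, so V = 0.339 × 20.3 × (191 − 5.53) × 14.0 / [3210 × (1 + 0.0718 × 14.0)] = 1.79×10^4 / 6437 = 2.776 m³.

V ≈ 2.78 m³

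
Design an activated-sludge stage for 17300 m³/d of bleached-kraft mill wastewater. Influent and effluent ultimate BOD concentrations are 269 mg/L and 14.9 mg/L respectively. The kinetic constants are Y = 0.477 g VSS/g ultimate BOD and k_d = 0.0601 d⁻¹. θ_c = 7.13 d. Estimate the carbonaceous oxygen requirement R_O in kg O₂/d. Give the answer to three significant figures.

Correct the yield for decay: Y_obs = Y/(1 + k_d θ_c) = 0.477 / (1 + 0.0601 × 7.13) = 0.477 / 1.429 = 0.3339.
Q·(S₀ − S) = 17300 × (269 − 14.9) × 10⁻³ = 4396 kg/d removed.
Net sludge production P_X = 0.3339 × 4396 = 1468 kg VSS/d.
R_O = Q·ΔS − 1.42 P_X = 4396 − 2084 = 2312 kg O₂/d.

R_O ≈ 2310 kg O₂/d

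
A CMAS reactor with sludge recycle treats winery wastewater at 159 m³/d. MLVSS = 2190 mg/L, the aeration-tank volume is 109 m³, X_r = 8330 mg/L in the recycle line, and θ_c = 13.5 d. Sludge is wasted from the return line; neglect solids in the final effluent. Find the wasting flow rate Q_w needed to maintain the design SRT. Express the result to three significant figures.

Q_w ≈ 2.12 m³/d

θ_c = V·X/(Q_w·X_r) when wasting from the recycle, so Q_w = V·X/(θ_c·X_r) = 109.0 × 2190 / (13.5 × 8330) = 2.123 m³/d.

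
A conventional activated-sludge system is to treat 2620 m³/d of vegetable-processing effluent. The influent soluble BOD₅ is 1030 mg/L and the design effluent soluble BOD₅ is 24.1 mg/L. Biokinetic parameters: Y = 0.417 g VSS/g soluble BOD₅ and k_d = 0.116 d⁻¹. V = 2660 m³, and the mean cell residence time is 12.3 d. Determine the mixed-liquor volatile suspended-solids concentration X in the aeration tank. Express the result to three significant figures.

X ≈ 2090 mg/L

Solving the biomass balance for X: X = Y Q (S₀−S) θ_c / [V (1+k_d θ_c)] = 0.417 × 2620 × (1030 − 24.1) × 12.3 / [2660 × (1 + 0.116 × 12.3)] = 2094 mg/L.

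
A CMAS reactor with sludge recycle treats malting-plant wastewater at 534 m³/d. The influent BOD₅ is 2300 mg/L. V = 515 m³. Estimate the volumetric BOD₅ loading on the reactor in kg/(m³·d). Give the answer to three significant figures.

L_v ≈ 2.38 kg BOD₅/(m³·d)

Volumetric loading L_v = Q·S₀ / V = 534 × 2300 g/m³ / 515.0 m³ = 2385 g/(m³·d) = 2.385 kg BOD₅/(m³·d).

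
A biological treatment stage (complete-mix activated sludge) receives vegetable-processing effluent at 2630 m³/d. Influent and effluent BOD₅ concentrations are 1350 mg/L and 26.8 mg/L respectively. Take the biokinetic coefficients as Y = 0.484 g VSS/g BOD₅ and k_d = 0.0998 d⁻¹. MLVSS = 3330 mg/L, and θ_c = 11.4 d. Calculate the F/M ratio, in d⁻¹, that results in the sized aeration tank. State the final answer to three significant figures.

F/M ≈ 0.395 d⁻¹

Rearranging the biomass balance for a CMAS with decay, V = Y·Q·ΔS·θ_c / [X·(1+k_d θ_c)] = 0.484 × 2630 × (1350 − 26.8) × 11.4 / [3330 × (1 + 0.0998 × 11.4)] = 1.92×10^7 / 7119 = 2697 m³.
F/M = applied load / biomass = Q·S₀/(V·X) = 2630 × 1350 / (2697 × 3330) = 0.3953 d⁻¹.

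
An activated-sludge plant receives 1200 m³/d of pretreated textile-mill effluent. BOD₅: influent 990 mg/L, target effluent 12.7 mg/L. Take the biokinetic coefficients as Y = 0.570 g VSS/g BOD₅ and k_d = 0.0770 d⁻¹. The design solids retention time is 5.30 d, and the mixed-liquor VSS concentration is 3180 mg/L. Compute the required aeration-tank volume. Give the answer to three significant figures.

From the SRT design equation V = Y Q (S₀−S) θ_c / [X (1 + k_d θ_c)] = 0.570 × 1200 × (990 − 12.7) × 5.30 / [3180 × (1 + 0.0770 × 5.30)] = 3.54×10^6 / 4478 = 791.2 m³.

V ≈ 791 m³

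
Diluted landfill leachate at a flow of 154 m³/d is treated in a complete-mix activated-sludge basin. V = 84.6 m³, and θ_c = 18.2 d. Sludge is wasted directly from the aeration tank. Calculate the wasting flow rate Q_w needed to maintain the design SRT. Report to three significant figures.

Q_w ≈ 4.65 m³/d

With mixed-liquor wasting, θ_c = V/Q_w, so Q_w = V/θ_c = 84.60/18.2 = 4.648 m³/d.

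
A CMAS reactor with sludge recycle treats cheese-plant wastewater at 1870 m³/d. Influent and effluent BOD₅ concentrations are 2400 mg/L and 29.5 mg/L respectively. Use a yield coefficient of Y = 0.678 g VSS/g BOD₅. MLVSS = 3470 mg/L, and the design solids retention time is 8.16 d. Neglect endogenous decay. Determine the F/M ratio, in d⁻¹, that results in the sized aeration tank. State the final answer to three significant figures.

With k_d = 0 the design equation reduces to V = Y Q (S₀−S) θ_c / X = 0.678 × 1870 × (2400 − 29.5) × 8.16 / 3470 = 7068 m³.
F/M = applied load / biomass = Q·S₀/(V·X) = 1870 × 2400 / (7068 × 3470) = 0.1830 d⁻¹.

F/M ≈ 0.183 d⁻¹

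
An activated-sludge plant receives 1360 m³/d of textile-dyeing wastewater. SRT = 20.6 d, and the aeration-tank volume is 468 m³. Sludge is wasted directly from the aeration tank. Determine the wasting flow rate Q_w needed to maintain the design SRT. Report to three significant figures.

Q_w ≈ 22.7 m³/d

With mixed-liquor wasting, θ_c = V/Q_w, so Q_w = V/θ_c = 468.0/20.6 = 22.72 m³/d.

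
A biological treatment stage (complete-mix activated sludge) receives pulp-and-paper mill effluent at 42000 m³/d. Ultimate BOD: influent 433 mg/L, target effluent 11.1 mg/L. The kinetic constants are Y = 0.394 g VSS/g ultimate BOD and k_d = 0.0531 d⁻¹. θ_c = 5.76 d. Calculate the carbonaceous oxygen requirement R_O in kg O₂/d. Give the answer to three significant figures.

R_O ≈ 10100 kg O₂/d

Correct the yield for decay: Y_obs = Y/(1 + k_d θ_c) = 0.394 / (1 + 0.0531 × 5.76) = 0.394 / 1.306 = 0.3017.
Substrate removed = Q·(S₀ − S) = 42000 m³/d × (433 − 11.1) g/m³ = 1.77×10^7 g/d = 17720 kg/d.
Net sludge production P_X = 0.3017 × 17720 = 5346 kg VSS/d.
Carbonaceous O₂ demand = substrate oxidised − cell-mass equivalent = 17720 − 1.42 × 5346 = 10128 kg O₂/d.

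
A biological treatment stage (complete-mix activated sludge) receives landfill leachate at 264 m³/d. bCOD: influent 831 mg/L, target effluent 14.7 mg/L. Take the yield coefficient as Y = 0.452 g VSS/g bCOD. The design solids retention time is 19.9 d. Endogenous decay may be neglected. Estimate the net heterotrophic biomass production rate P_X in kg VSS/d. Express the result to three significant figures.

P_X ≈ 97.4 kg VSS/d

With endogenous decay neglected, the observed yield equals the true yield: Y_obs = Y = 0.452 g VSS/g bCOD.
Mass of bCOD removed per day: Q(S₀ − S) = 264 × 816.3 g/m³ = 215.5 kg/d.
Net biomass production P_X = Y_obs × Q·(S₀ − S) = 0.4520 × 215.5 = 97.41 kg VSS/d.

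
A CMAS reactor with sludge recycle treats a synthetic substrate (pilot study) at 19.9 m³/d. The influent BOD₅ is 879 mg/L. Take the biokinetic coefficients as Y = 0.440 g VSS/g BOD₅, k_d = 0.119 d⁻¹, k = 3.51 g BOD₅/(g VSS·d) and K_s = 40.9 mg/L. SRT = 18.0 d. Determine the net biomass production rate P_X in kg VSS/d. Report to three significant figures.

P_X ≈ 2.44 kg VSS/d

Effluent substrate depends only on kinetics and SRT: S = K_s(1 + k_d θ_c) / [θ_c(Yk − k_d) − 1] = 40.9 × (1 + 0.119 × 18.0) / [18.0 × (0.440 × 3.51 − 0.119) − 1] = 128.5 / 24.66 = 5.212 mg/L.
Y_obs = Y / (1 + k_d θ_c) = 0.440 / (1 + 0.119 × 18.0) = 0.440 / 3.142 = 0.1400.
Substrate removed = Q·(S₀ − S) = 19.9 m³/d × (879 − 5.21) g/m³ = 1.74×10^4 g/d = 17.39 kg/d.
P_X = Y_obs · Q(S₀ − S) = 0.1400 × 17.39 = 2.435 kg VSS/d.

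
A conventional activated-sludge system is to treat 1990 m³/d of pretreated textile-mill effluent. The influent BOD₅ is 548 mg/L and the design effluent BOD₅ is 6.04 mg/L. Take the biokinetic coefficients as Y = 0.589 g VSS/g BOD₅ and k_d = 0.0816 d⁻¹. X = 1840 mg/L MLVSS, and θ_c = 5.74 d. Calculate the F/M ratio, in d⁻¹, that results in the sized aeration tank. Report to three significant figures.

F/M ≈ 0.439 d⁻¹

From the SRT design equation V = Y Q (S₀−S) θ_c / [X (1 + k_d θ_c)] = 0.589 × 1990 × (548 − 6.04) × 5.74 / [1840 × (1 + 0.0816 × 5.74)] = 3.65×10^6 / 2702 = 1350 m³.
Food-to-microorganism ratio F/M = Q S₀ / (V X) = 1990 × 548 / (1350 × 1840) = 0.4392 d⁻¹.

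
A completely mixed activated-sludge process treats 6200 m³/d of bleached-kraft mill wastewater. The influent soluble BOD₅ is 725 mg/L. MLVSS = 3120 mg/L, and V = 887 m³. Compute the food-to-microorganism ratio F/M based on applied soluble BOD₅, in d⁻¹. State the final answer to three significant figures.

F/M = Q·S₀ / (V·X) = 6200 × 725 / (887.0 × 3120) = 1.624 g soluble BOD₅·(g VSS·d)⁻¹.

F/M ≈ 1.62 d⁻¹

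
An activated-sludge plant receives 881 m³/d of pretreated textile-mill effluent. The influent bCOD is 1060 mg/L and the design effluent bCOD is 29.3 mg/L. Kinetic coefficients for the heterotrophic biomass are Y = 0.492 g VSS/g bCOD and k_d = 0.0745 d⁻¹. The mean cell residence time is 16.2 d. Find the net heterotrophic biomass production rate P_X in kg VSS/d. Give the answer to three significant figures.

P_X ≈ 202 kg VSS/d

The observed yield is Y_obs = Y/(1 + k_d·θ_c) = 0.492 / (1 + 0.0745 × 16.2) = 0.492 / 2.207 = 0.2229 g VSS per g bCOD removed.
Mass of bCOD removed per day: Q(S₀ − S) = 881 × 1031 g/m³ = 908.0 kg/d.
So the net sludge growth is P_X = 0.2229 × 908.0 = 202.4 kg VSS/d.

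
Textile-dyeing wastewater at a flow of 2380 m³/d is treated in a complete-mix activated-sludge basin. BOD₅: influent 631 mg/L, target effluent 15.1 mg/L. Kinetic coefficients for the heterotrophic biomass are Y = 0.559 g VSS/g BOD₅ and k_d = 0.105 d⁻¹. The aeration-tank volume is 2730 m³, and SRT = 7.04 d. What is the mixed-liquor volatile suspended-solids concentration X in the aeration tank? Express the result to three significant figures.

X ≈ 1210 mg/L

Solving the biomass balance for X: X = Y Q (S₀−S) θ_c / [V (1+k_d θ_c)] = 0.559 × 2380 × (631 − 15.1) × 7.04 / [2730 × (1 + 0.105 × 7.04)] = 1215 mg/L.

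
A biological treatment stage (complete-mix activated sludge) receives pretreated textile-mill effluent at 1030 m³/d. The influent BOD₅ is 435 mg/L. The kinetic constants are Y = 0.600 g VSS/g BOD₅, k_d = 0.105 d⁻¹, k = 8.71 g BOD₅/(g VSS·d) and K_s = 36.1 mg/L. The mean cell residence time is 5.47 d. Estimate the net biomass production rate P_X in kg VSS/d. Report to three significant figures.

From the Monod/SRT balance for a CMAS, S = K_s·(1+k_d θ_c)/[θ_c·(Y k − k_d) − 1] = 36.1 × (1 + 0.105 × 5.47) / [5.47 × (0.600 × 8.71 − 0.105) − 1] = 56.83 / 27.01 = 2.104 mg/L.
Correct the yield for decay: Y_obs = Y/(1 + k_d θ_c) = 0.600 / (1 + 0.105 × 5.47) = 0.600 / 1.574 = 0.3811.
ΔS = 435 − 2.10 = 432.9 mg/L, so the substrate removal rate is 1030 × 432.9/1000 = 445.9 kg BOD₅/d.
So the net sludge growth is P_X = 0.3811 × 445.9 = 169.9 kg VSS/d.

P_X ≈ 170 kg VSS/d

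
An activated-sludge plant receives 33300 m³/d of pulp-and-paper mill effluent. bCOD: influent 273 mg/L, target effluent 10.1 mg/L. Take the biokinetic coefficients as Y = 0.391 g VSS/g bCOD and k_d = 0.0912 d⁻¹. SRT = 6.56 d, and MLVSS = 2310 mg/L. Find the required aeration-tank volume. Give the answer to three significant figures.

Steady-state biomass mass balance: V·X·(1 + k_d·θ_c) = Y·Q·(S₀ − S)·θ_c, so V = 0.391 × 33300 × (273 − 10.1) × 6.56 / [2310 × (1 + 0.0912 × 6.56)] = 2.25×10^7 / 3692 = 6082 m³.

V ≈ 6080 m³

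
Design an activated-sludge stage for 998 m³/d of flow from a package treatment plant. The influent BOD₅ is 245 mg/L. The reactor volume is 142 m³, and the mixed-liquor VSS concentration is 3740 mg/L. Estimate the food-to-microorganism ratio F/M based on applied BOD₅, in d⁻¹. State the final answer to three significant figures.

Food-to-microorganism ratio F/M = Q S₀ / (V X) = 998 × 245 / (142.0 × 3740) = 0.4604 d⁻¹.

F/M ≈ 0.460 d⁻¹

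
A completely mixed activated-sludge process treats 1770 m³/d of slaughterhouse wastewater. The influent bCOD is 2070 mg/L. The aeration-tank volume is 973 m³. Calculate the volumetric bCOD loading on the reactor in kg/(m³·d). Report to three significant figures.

L_v = Q S₀ / V = 1770 × 2070 × 10⁻³ / 973.0 = 3.766 kg/(m³·d).

L_v ≈ 3.77 kg bCOD/(m³·d)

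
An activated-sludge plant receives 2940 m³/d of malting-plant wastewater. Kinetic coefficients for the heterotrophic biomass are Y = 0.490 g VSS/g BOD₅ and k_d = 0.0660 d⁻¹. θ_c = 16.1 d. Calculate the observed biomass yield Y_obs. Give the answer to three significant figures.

Y_obs ≈ 0.238 g VSS/g BOD₅

Y_obs = Y / (1 + k_d θ_c) = 0.490 / (1 + 0.0660 × 16.1) = 0.490 / 2.063 = 0.2376.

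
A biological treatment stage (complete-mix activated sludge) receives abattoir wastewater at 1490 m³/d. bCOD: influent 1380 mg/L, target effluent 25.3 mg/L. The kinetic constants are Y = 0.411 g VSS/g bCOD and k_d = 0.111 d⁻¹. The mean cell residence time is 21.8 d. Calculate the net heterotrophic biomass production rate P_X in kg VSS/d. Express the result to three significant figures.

Correct the yield for decay: Y_obs = Y/(1 + k_d θ_c) = 0.411 / (1 + 0.111 × 21.8) = 0.411 / 3.420 = 0.1202.
Q·(S₀ − S) = 1490 × (1380 − 25.3) × 10⁻³ = 2019 kg/d removed.
Net biomass production P_X = Y_obs × Q·(S₀ − S) = 0.1202 × 2019 = 242.6 kg VSS/d.

P_X ≈ 243 kg VSS/d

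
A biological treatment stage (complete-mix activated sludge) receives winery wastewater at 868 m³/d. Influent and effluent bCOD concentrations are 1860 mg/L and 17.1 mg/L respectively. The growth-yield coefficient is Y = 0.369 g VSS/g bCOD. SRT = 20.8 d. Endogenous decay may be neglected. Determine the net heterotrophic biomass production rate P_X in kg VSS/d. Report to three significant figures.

No decay correction is needed, so Y_obs = Y = 0.369.
Substrate removed = Q·(S₀ − S) = 868 m³/d × (1860 − 17.1) g/m³ = 1.6×10^6 g/d = 1600 kg/d.
Biomass produced: P_X = Y_obs·Q·ΔS = 0.3690 × 1600 ≈ 590.3 kg VSS/d.

P_X ≈ 590 kg VSS/d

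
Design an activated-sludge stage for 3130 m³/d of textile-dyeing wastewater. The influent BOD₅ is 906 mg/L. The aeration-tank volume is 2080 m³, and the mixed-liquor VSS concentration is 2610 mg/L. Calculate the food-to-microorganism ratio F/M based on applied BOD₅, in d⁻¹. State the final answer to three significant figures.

Food-to-microorganism ratio F/M = Q S₀ / (V X) = 3130 × 906 / (2080 × 2610) = 0.5224 d⁻¹.

F/M ≈ 0.522 d⁻¹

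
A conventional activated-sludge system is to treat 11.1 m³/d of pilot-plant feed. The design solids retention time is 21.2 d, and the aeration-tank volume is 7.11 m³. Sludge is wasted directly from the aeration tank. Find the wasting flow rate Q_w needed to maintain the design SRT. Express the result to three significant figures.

Q_w ≈ 0.335 m³/d

Wasting from the aeration tank: Q_w = V / θ_c = 7.110 / 21.2 = 0.3354 m³/d.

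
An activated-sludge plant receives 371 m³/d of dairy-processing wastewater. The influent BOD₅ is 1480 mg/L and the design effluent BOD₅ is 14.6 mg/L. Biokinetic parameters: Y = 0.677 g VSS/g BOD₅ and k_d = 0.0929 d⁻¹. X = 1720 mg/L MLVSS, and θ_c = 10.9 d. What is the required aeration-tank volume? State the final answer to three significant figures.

From the SRT design equation V = Y Q (S₀−S) θ_c / [X (1 + k_d θ_c)] = 0.677 × 371 × (1480 − 14.6) × 10.9 / [1720 × (1 + 0.0929 × 10.9)] = 4.01×10^6 / 3462 = 1159 m³.

V ≈ 1160 m³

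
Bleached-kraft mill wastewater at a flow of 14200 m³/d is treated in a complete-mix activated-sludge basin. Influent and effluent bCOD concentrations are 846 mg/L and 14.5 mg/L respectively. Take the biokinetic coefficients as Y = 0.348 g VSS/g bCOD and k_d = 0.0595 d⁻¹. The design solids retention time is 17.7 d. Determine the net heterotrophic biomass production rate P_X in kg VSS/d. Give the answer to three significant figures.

Y_obs = Y / (1 + k_d θ_c) = 0.348 / (1 + 0.0595 × 17.7) = 0.348 / 2.053 = 0.1695.
ΔS = 846 − 14.5 = 831.5 mg/L, so the substrate removal rate is 14200 × 831.5/1000 = 11807 kg bCOD/d.
Net biomass production P_X = Y_obs × Q·(S₀ − S) = 0.1695 × 11807 = 2001 kg VSS/d.

P_X ≈ 2000 kg VSS/d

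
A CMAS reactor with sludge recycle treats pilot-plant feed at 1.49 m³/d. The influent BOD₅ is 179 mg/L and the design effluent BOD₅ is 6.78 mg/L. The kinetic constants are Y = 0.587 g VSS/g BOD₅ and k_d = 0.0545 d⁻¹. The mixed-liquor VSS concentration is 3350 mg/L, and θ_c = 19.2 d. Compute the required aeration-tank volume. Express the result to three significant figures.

V ≈ 0.422 m³

Steady-state biomass mass balance: V·X·(1 + k_d·θ_c) = Y·Q·(S₀ − S)·θ_c, so V = 0.587 × 1.49 × (179 − 6.78) × 19.2 / [3350 × (1 + 0.0545 × 19.2)] = 2.89×10^3 / 6855 = 0.4219 m³.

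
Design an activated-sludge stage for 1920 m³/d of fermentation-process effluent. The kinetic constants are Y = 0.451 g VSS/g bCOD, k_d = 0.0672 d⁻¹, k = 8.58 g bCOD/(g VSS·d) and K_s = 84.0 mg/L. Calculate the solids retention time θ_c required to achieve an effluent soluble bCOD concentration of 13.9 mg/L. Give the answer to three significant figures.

θ_c ≈ 2.07 d

Specific growth rate at S = 13.9 mg/L: μ = YkS/(K_s+S) = 0.451·8.58·13.9/(84.0+13.9) = 0.5494 d⁻¹.
1/θ_c = 0.5494 − 0.0672 = 0.4822 d⁻¹, so θ_c = 2.074 d.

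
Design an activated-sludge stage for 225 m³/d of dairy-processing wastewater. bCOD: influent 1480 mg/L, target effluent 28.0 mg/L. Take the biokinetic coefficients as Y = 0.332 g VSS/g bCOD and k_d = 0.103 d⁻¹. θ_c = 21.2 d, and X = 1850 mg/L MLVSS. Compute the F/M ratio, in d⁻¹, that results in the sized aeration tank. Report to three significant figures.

Steady-state biomass mass balance: V·X·(1 + k_d·θ_c) = Y·Q·(S₀ − S)·θ_c, so V = 0.332 × 225 × (1480 − 28.0) × 21.2 / [1850 × (1 + 0.103 × 21.2)] = 2.3×10^6 / 5890 = 390.4 m³.
F/M = applied load / biomass = Q·S₀/(V·X) = 225 × 1480 / (390.4 × 1850) = 0.4610 d⁻¹.

F/M ≈ 0.461 d⁻¹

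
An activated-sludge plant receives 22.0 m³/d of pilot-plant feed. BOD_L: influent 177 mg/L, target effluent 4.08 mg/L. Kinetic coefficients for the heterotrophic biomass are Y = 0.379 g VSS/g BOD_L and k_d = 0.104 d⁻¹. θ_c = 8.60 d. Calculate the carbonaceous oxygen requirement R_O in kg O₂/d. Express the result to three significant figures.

R_O ≈ 2.72 kg O₂/d

The observed yield is Y_obs = Y/(1 + k_d·θ_c) = 0.379 / (1 + 0.104 × 8.60) = 0.379 / 1.894 = 0.2001 g VSS per g BOD_L removed.
Mass of BOD_L removed per day: Q(S₀ − S) = 22.0 × 172.9 g/m³ = 3.804 kg/d.
P_X = Y_obs·Q·(S₀ − S) = 0.2001 × 3.804 = 0.7611 kg VSS/d.
R_O = Q·ΔS − 1.42 P_X = 3.804 − 1.081 = 2.723 kg O₂/d.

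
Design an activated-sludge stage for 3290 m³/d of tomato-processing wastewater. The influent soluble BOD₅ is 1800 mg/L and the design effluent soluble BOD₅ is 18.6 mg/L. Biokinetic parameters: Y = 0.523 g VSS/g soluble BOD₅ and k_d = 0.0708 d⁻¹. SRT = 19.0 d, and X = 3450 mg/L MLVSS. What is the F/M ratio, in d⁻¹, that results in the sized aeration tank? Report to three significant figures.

F/M ≈ 0.238 d⁻¹

From the SRT design equation V = Y Q (S₀−S) θ_c / [X (1 + k_d θ_c)] = 0.523 × 3290 × (1800 − 18.6) × 19.0 / [3450 × (1 + 0.0708 × 19.0)] = 5.82×10^7 / 8091 = 7198 m³.
F/M = Q·S₀ / (V·X) = 3290 × 1800 / (7198 × 3450) = 0.2385 g soluble BOD₅·(g VSS·d)⁻¹.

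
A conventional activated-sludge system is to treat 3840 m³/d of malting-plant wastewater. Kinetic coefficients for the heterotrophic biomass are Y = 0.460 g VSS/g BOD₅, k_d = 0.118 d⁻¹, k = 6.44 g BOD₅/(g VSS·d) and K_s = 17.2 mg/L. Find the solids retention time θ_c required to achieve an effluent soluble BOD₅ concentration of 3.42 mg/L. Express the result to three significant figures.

From 1/θ_c = Y·k·S/(K_s + S) − k_d: Y·k·S/(K_s+S) = 0.460 × 6.44 × 3.42 / (17.2 + 3.42) = 0.4913 d⁻¹.
1/θ_c = 0.4913 − 0.118 = 0.3733 d⁻¹, so θ_c = 2.679 d.

θ_c ≈ 2.68 d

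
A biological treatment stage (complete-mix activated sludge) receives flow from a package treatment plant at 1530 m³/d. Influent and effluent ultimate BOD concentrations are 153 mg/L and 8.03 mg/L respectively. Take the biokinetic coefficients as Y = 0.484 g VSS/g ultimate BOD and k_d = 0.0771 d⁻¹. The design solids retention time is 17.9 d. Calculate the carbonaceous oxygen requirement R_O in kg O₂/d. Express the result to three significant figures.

The observed yield is Y_obs = Y/(1 + k_d·θ_c) = 0.484 / (1 + 0.0771 × 17.9) = 0.484 / 2.380 = 0.2034 g VSS per g ultimate BOD removed.
Mass of ultimate BOD removed per day: Q(S₀ − S) = 1530 × 145.0 g/m³ = 221.8 kg/d.
Net sludge production P_X = 0.2034 × 221.8 = 45.10 kg VSS/d.
R_O = Q·(S₀ − S) − 1.42·P_X = 221.8 − 1.42 × 45.10 = 157.8 kg O₂/d.

R_O ≈ 158 kg O₂/d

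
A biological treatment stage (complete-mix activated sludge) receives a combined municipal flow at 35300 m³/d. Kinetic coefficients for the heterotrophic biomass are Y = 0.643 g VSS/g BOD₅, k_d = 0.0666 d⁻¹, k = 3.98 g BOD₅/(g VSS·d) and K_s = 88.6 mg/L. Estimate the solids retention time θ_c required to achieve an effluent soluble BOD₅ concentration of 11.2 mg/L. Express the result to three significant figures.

θ_c ≈ 4.53 d

From 1/θ_c = Y·k·S/(K_s + S) − k_d: Y·k·S/(K_s+S) = 0.643 × 3.98 × 11.2 / (88.6 + 11.2) = 0.2872 d⁻¹.
θ_c = 1/(μ − k_d) = 1/(0.2872 − 0.0666) = 1/0.2206 = 4.533 d.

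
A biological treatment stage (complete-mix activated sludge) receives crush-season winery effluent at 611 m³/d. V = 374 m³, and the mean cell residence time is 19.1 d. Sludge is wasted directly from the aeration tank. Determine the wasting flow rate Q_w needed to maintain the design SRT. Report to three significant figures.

Wasting from the aeration tank: Q_w = V / θ_c = 374.0 / 19.1 = 19.58 m³/d.

Q_w ≈ 19.6 m³/d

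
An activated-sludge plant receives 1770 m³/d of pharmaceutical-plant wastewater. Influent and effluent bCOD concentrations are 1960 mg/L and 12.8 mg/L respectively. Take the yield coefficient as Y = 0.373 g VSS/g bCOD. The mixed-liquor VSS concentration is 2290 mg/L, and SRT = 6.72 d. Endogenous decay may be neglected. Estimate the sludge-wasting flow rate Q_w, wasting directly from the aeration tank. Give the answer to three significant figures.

Q_w ≈ 561 m³/d

V·X = Y·Q·ΔS·θ_c gives V = 0.373 × 1770 × (1960 − 12.8) × 6.72 / 2290 = 3772 m³.
Wasting from the aeration tank: Q_w = V / θ_c = 3772 / 6.72 = 561.4 m³/d.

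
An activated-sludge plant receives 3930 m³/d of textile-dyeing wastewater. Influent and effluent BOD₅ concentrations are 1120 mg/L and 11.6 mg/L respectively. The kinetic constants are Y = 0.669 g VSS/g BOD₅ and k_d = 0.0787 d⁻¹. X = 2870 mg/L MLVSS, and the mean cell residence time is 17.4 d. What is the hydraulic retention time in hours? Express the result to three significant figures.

Rearranging the biomass balance for a CMAS with decay, V = Y·Q·ΔS·θ_c / [X·(1+k_d θ_c)] = 0.669 × 3930 × (1120 − 11.6) × 17.4 / [2870 × (1 + 0.0787 × 17.4)] = 5.07×10^7 / 6800 = 7457 m³.
τ = V/Q = 7457/3930 = 1.897 d, or 45.54 h.

τ ≈ 45.5 h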